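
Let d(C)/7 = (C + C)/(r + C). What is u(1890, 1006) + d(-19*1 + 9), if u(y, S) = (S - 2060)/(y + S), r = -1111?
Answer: -388047/1623208 ≈ -0.23906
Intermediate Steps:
d(C) = 14*C/(-1111 + C) (d(C) = 7*((C + C)/(-1111 + C)) = 7*((2*C)/(-1111 + C)) = 7*(2*C/(-1111 + C)) = 14*C/(-1111 + C))
u(y, S) = (-2060 + S)/(S + y)
u(1890, 1006) + d(-19*1 + 9) = (-2060 + 1006)/(1006 + 1890) + 14*(-19*1 + 9)/(-1111 + (-19*1 + 9)) = -1054/2896 + 14*(-19 + 9)/(-1111 + (-19 + 9)) = (1/2896)*(-1054) + 14*(-10)/(-1111 - 10) = -527/1448 + 14*(-10)/(-1121) = -527/1448 + 14*(-10)*(-1/1121) = -527/1448 + 140/1121 = -388047/1623208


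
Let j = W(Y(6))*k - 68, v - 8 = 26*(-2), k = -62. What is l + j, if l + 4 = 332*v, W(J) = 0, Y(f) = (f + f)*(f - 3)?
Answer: -14680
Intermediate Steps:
Y(f) = 2*f*(-3 + f) (Y(f) = (2*f)*(-3 + f) = 2*f*(-3 + f))
v = -44 (v = 8 + 26*(-2) = 8 - 52 = -44)
l = -14612 (l = -4 + 332*(-44) = -4 - 14608 = -14612)
j = -68 (j = 0*(-62) - 68 = 0 - 68 = -68)
l + j = -14612 - 68 = -14680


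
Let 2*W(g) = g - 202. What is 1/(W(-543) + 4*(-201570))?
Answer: -2/1613305 ≈ -1.2397e-6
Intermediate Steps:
W(g) = -101 + g/2 (W(g) = (g - 202)/2 = (-202 + g)/2 = -101 + g/2)
1/(W(-543) + 4*(-201570)) = 1/((-101 + (1/2)*(-543)) + 4*(-201570)) = 1/((-101 - 543/2) - 806280) = 1/(-745/2 - 806280) = 1/(-1613305/2) = -2/1613305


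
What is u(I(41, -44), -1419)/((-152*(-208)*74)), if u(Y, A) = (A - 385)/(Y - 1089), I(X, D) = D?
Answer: 41/60244288 ≈ 6.8056e-7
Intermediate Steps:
u(Y, A) = (-385 + A)/(-1089 + Y)
u(I(41, -44), -1419)/((-152*(-208)*74)) = ((-385 - 1419)/(-1089 - 44))/((-152*(-208)*74)) = (-1804/(-1133))/((31616*74)) = -1/1133*(-1804)/2339584 = (164/103)*(1/2339584) = 41/60244288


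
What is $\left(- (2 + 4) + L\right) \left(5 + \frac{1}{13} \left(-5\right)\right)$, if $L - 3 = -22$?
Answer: $- \frac{1500}{13} \approx -115.38$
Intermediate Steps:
$L = -19$ ($L = 3 - 22 = -19$)
$\left(- (2 + 4) + L\right) \left(5 + \frac{1}{13} \left(-5\right)\right) = \left(- (2 + 4) - 19\right) \left(5 + \frac{1}{13} \left(-5\right)\right) = \left(\left(-1\right) 6 - 19\right) \left(5 + \frac{1}{13} \left(-5\right)\right) = \left(-6 - 19\right) \left(5 - \frac{5}{13}\right) = \left(-25\right) \frac{60}{13} = - \frac{1500}{13}$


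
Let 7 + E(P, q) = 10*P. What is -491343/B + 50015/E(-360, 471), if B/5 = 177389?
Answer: -46132828376/3199210615 ≈ -14.420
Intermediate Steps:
E(P, q) = -7 + 10*P
B = 886945 (B = 5*177389 = 886945)
-491343/B + 50015/E(-360, 471) = -491343/886945 + 50015/(-7 + 10*(-360)) = -491343*1/886945 + 50015/(-7 - 3600) = -491343/886945 + 50015/(-3607) = -491343/886945 + 50015*(-1/3607) = -491343/886945 - 50015/3607 = -46132828376/3199210615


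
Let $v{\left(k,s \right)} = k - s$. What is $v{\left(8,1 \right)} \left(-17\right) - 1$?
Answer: $-120$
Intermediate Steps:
$v{\left(8,1 \right)} \left(-17\right) - 1 = \left(8 - 1\right) \left(-17\right) - 1 = 7 \left(-17\right) - 1 = -119 - 1 = -120$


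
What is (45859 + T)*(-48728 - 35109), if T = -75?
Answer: -3838393208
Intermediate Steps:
(45859 + T)*(-48728 - 35109) = (45859 - 75)*(-48728 - 35109) = 45784*(-83837) = -3838393208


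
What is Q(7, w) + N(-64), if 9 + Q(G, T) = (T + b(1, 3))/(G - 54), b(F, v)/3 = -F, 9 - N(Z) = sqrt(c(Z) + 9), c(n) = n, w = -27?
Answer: 30/47 - I*sqrt(55) ≈ 0.6383 - 7.4162*I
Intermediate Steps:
N(Z) = 9 - sqrt(9 + Z) (N(Z) = 9 - sqrt(Z + 9) = 9 - sqrt(9 + Z))
b(F, v) = -3*F (b(F, v) = 3*(-F) = -3*F)
Q(G, T) = -9 + (-3 + T)/(-54 + G) (Q(G, T) = -9 + (T - 3*1)/(G - 54) = -9 + (T - 3)/(-54 + G) = -9 + (-3 + T)/(-54 + G))
Q(7, w) + N(-64) = (483 - 27 - 9*7)/(-54 + 7) + (9 - sqrt(9 - 64)) = (483 - 27 - 63)/(-47) + (9 - sqrt(-55)) = -1/47*393 + (9 - I*sqrt(55)) = -393/47 + (9 - I*sqrt(55)) = 30/47 - I*sqrt(55)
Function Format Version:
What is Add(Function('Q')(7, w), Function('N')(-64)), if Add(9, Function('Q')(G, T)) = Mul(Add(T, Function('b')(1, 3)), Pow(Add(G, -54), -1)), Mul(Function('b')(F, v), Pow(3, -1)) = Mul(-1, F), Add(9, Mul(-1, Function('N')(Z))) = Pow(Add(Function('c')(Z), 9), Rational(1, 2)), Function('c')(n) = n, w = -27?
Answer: Add(Rational(30, 47), Mul(-1, I, Pow(55, Rational(1, 2)))) ≈ Add(0.63830, Mul(-7.4162, I))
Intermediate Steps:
Function('N')(Z) = Add(9, Mul(-1, Pow(Add(9, Z), Rational(1, 2)))) (Function('N')(Z) = Add(9, Mul(-1, Pow(Add(Z, 9), Rational(1, 2)))) = Add(9, Mul(-1, Pow(Add(9, Z), Rational(1, 2)))))
Function('b')(F, v) = Mul(-3, F) (Function('b')(F, v) = Mul(3, Mul(-1, F)) = Mul(-3, F))
Function('Q')(G, T) = Add(-9, Mul(Pow(Add(-54, G), -1), Add(-3, T))) (Function('Q')(G, T) = Add(-9, Mul(Add(T, Mul(-3, 1)), Pow(Add(G, -54), -1))) = Add(-9, Mul(Add(T, -3), Pow(Add(-54, G), -1))) = Add(-9, Mul(Add(-3, T), Pow(Add(-54, G), -1))) = Add(-9, Mul(Pow(Add(-54, G), -1), Add(-3, T))))
Add(Function('Q')(7, w), Function('N')(-64)) = Add(Mul(Pow(Add(-54, 7), -1), Add(483, -27, Mul(-9, 7))), Add(9, Mul(-1, Pow(Add(9, -64), Rational(1, 2))))) = Add(Mul(Pow(-47, -1), Add(483, -27, -63)), Add(9, Mul(-1, Pow(-55, Rational(1, 2))))) = Add(Mul(Rational(-1, 47), 393), Add(9, Mul(-1, Mul(I, Pow(55, Rational(1, 2)))))) = Add(Rational(-393, 47), Add(9, Mul(-1, I, Pow(55, Rational(1, 2))))) = Add(Rational(30, 47), Mul(-1, I, Pow(55, Rational(1, 2))))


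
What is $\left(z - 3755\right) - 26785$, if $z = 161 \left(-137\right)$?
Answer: $-52597$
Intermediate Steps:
$z = -22057$
$\left(z - 3755\right) - 26785 = \left(-22057 - 3755\right) - 26785 = -25812 - 26785 = -52597$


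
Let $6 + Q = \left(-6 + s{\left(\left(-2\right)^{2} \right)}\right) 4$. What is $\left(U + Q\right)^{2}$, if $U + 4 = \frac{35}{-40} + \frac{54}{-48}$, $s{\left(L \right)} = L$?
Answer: $400$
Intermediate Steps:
$Q = -14$ ($Q = -6 + \left(-6 + \left(-2\right)^{2}\right) 4 = -6 + \left(-6 + 4\right) 4 = -6 - 8 = -14$)
$U = -6$ ($U = -4 + \left(\frac{35}{-40} + \frac{54}{-48}\right) = -4 + \left(35 \left(- \frac{1}{40}\right) + 54 \left(- \frac{1}{48}\right)\right) = -4 - 2 = -6$)
$\left(U + Q\right)^{2} = \left(-6 - 14\right)^{2} = \left(-20\right)^{2} = 400$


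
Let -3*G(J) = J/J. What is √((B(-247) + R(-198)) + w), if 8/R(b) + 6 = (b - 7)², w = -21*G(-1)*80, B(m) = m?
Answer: √552631997145/42019 ≈ 17.692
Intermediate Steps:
G(J) = -⅓ (G(J) = -J/(3*J) = -⅓*1 = -⅓)
w = 560 (w = -21*(-⅓)*80 = 7*80 = 560)
R(b) = 8/(-6 + (-7 + b)²) (R(b) = 8/(-6 + (b - 7)²) = 8/(-6 + (-7 + b)²))
√((B(-247) + R(-198)) + w) = √((-247 + 8/(-6 + (-7 - 198)²)) + 560) = √((-247 + 8/(-6 + (-205)²)) + 560) = √((-247 + 8/(-6 + 42025)) + 560) = √((-247 + 8/42019) + 560) = √(-10378685/42019 + 560) = √(13151955/42019) = √552631997145/42019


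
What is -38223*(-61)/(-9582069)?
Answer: -25071/103033 ≈ -0.24333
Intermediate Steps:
-38223*(-61)/(-9582069) = 2331603*(-1/9582069) = -25071/103033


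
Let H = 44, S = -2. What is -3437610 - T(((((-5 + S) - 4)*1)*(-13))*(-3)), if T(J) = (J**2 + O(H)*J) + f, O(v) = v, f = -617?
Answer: -3602158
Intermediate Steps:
T(J) = -617 + J**2 + 44*J (T(J) = (J**2 + 44*J) - 617 = -617 + J**2 + 44*J)
-3437610 - T(((((-5 + S) - 4)*1)*(-13))*(-3)) = -3437610 - (-617 + (((((-5 - 2) - 4)*1)*(-13))*(-3))**2 + 44*(((((-5 - 2) - 4)*1)*(-13))*(-3))) = -3437610 - (-617 + ((((-7 - 4)*1)*(-13))*(-3))**2 + 44*((((-7 - 4)*1)*(-13))*(-3))) = -3437610 - (-617 + ((-11*1*(-13))*(-3))**2 + 44*((-11*1*(-13))*(-3))) = -3437610 - (-617 + (-11*(-13)*(-3))**2 + 44*(-11*(-13)*(-3))) = -3437610 - (-617 + (143*(-3))**2 + 44*(143*(-3))) = -3437610 - (-617 + (-429)**2 + 44*(-429)) = -3437610 - (-617 + 184041 - 18876) = -3437610 - 1*164548 = -3437610 - 164548 = -3602158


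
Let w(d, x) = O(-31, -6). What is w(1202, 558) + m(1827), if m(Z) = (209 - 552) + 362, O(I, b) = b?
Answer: 13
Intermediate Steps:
m(Z) = 19 (m(Z) = -343 + 362 = 19)
w(d, x) = -6
w(1202, 558) + m(1827) = -6 + 19 = 13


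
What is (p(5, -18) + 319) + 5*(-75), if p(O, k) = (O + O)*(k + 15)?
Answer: -86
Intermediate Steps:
p(O, k) = 2*O*(15 + k) (p(O, k) = (2*O)*(15 + k) = 2*O*(15 + k))
(p(5, -18) + 319) + 5*(-75) = (2*5*(15 - 18) + 319) + 5*(-75) = (2*5*(-3) + 319) - 375 = (-30 + 319) - 375 = 289 - 375 = -86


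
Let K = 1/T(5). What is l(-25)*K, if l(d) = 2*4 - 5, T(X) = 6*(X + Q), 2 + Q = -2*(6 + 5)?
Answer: -1/38 ≈ -0.026316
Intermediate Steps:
Q = -24 (Q = -2 - 2*(6 + 5) = -2 - 2*11 = -2 - 22 = -24)
T(X) = -144 + 6*X (T(X) = 6*(X - 24) = 6*(-24 + X) = -144 + 6*X)
l(d) = 3 (l(d) = 8 - 5 = 3)
K = -1/114 (K = 1/(-144 + 6*5) = 1/(-144 + 30) = 1/(-114) = -1/114 ≈ -0.0087719)
l(-25)*K = 3*(-1/114) = -1/38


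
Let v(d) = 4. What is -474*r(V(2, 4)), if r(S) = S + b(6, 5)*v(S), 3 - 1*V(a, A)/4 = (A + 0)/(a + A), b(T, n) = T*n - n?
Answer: -51824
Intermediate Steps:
b(T, n) = -n + T*n
V(a, A) = 12 - 4*A/(A + a) (V(a, A) = 12 - 4*(A + 0)/(a + A) = 12 - 4*A/(A + a))
r(S) = 100 + S (r(S) = S + (5*(-1 + 6))*4 = S + (5*5)*4 = S + 25*4 = S + 100 = 100 + S)
-474*r(V(2, 4)) = -474*(100 + 4*(2*4 + 3*2)/(4 + 2)) = -474*(100 + 4*(8 + 6)/6) = -474*(100 + 4*(⅙)*14) = -474*(100 + 28/3) = -474*328/3 = -51824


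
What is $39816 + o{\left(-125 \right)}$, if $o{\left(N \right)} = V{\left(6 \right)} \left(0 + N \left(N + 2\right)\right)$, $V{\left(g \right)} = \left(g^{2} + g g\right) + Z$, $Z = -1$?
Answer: $1131441$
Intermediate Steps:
$V{\left(g \right)} = -1 + 2 g^{2}$ ($V{\left(g \right)} = \left(g^{2} + g g\right) - 1 = \left(g^{2} + g^{2}\right) - 1 = 2 g^{2} - 1 = -1 + 2 g^{2}$)
$o{\left(N \right)} = 71 N \left(2 + N\right)$ ($o{\left(N \right)} = \left(-1 + 2 \cdot 6^{2}\right) \left(0 + N \left(N + 2\right)\right) = \left(-1 + 2 \cdot 36\right) \left(0 + N \left(2 + N\right)\right) = \left(-1 + 72\right) N \left(2 + N\right) = 71 N \left(2 + N\right)$)
$39816 + o{\left(-125 \right)} = 39816 + 71 \left(-125\right) \left(2 - 125\right) = 39816 + 71 \left(-125\right) \left(-123\right) = 39816 + 1091625 = 1131441$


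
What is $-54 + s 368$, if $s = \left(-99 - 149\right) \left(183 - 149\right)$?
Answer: $-3103030$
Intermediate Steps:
$s = -8432$ ($s = \left(-248\right) 34 = -8432$)
$-54 + s 368 = -54 - 3102976 = -3103030$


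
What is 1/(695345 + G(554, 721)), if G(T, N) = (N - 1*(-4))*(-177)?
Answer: 1/567020 ≈ 1.7636e-6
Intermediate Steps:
G(T, N) = -708 - 177*N (G(T, N) = (N + 4)*(-177) = (4 + N)*(-177) = -708 - 177*N)
1/(695345 + G(554, 721)) = 1/(695345 + (-708 - 177*721)) = 1/(695345 + (-708 - 127617)) = 1/(695345 - 128325) = 1/567020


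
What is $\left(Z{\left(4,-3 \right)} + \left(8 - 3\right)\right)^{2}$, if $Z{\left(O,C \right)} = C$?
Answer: $4$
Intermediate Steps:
$\left(Z{\left(4,-3 \right)} + \left(8 - 3\right)\right)^{2} = \left(-3 + \left(8 - 3\right)\right)^{2} = \left(-3 + 5\right)^{2} = 2^{2} = 4$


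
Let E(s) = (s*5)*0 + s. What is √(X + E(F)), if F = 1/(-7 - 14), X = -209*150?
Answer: I*√13825371/21 ≈ 177.06*I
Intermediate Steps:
X = -31350
F = -1/21 (F = 1/(-21) = -1/21 ≈ -0.047619)
E(s) = s (E(s) = (5*s)*0 + s = 0 + s = s)
√(X + E(F)) = √(-31350 - 1/21) = √(-658351/21) = I*√13825371/21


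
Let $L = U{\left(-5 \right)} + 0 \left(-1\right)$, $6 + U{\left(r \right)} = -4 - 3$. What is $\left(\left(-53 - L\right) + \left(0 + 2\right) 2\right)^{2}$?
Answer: $1296$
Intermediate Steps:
$U{\left(r \right)} = -13$ ($U{\left(r \right)} = -6 - 7 = -13$)
$L = -13$ ($L = -13 + 0 \left(-1\right) = -13 + 0 = -13$)
$\left(\left(-53 - L\right) + \left(0 + 2\right) 2\right)^{2} = \left(\left(-53 - -13\right) + \left(0 + 2\right) 2\right)^{2} = \left(\left(-53 + 13\right) + 2 \cdot 2\right)^{2} = \left(-40 + 4\right)^{2} = \left(-36\right)^{2} = 1296$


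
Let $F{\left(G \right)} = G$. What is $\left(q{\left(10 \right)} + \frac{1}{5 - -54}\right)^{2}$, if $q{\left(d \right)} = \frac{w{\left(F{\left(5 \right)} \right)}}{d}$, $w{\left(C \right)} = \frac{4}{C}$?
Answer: $\frac{20449}{2175625} \approx 0.0093991$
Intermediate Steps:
$q{\left(d \right)} = \frac{4}{5 d}$ ($q{\left(d \right)} = \frac{4 \cdot \frac{1}{5}}{d} = \frac{4}{5 d}$)
$\left(q{\left(10 \right)} + \frac{1}{5 - -54}\right)^{2} = \left(\frac{4}{5 \cdot 10} + \frac{1}{5 - -54}\right)^{2} = \left(\frac{4}{5} \cdot \frac{1}{10} + \frac{1}{5 + \left(-6 + 60\right)}\right)^{2} = \left(\frac{2}{25} + \frac{1}{5 + 54}\right)^{2} = \left(\frac{2}{25} + \frac{1}{59}\right)^{2} = \left(\frac{143}{1475}\right)^{2} = \frac{20449}{2175625}$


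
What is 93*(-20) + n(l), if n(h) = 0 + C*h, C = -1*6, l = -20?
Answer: -1740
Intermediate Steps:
C = -6
n(h) = -6*h (n(h) = 0 - 6*h = -6*h)
93*(-20) + n(l) = 93*(-20) - 6*(-20) = -1860 + 120 = -1740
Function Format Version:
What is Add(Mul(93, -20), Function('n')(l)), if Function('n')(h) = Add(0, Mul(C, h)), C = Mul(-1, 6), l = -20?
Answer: -1740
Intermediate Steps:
C = -6
Function('n')(h) = Mul(-6, h) (Function('n')(h) = Add(0, Mul(-6, h)) = Mul(-6, h))
Add(Mul(93, -20), Function('n')(l)) = Add(Mul(93, -20), Mul(-6, -20)) = Add(-1860, 120) = -1740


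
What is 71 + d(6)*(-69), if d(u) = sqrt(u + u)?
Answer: 71 - 138*sqrt(3) ≈ -168.02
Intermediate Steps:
d(u) = sqrt(2)*sqrt(u) (d(u) = sqrt(2*u) = sqrt(2)*sqrt(u))
71 + d(6)*(-69) = 71 + (sqrt(2)*sqrt(6))*(-69) = 71 + (2*sqrt(3))*(-69) = 71 - 138*sqrt(3)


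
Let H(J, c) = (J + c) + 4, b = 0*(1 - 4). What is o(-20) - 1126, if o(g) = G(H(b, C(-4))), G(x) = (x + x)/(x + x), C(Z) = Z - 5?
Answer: -1125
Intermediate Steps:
C(Z) = -5 + Z
b = 0 (b = 0*(-3) = 0)
H(J, c) = 4 + J + c
G(x) = 1 (G(x) = (2*x)/((2*x)) = (2*x)*(1/(2*x)) = 1)
o(g) = 1
o(-20) - 1126 = 1 - 1126 = -1125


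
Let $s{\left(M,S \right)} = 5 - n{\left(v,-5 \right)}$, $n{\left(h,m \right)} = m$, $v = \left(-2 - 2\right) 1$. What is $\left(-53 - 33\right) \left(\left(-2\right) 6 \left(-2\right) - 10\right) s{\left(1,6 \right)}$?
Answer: $-12040$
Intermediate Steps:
$v = -4$ ($v = \left(-4\right) 1 = -4$)
$s{\left(M,S \right)} = 10$ ($s{\left(M,S \right)} = 5 - -5 = 5 + 5 = 10$)
$\left(-53 - 33\right) \left(\left(-2\right) 6 \left(-2\right) - 10\right) s{\left(1,6 \right)} = \left(-53 - 33\right) \left(\left(-2\right) 6 \left(-2\right) - 10\right) 10 = - 86 \left(\left(-12\right) \left(-2\right) - 10\right) 10 = - 86 \left(24 - 10\right) 10 = \left(-86\right) 14 \cdot 10 = \left(-1204\right) 10 = -12040$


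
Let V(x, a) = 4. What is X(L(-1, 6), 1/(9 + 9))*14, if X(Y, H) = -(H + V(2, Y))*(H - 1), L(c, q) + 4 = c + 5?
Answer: 8687/162 ≈ 53.623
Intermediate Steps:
L(c, q) = 1 + c (L(c, q) = -4 + (c + 5) = -4 + (5 + c) = 1 + c)
X(Y, H) = -(-1 + H)*(4 + H) (X(Y, H) = -(H + 4)*(H - 1) = -(4 + H)*(-1 + H) = -(-1 + H)*(4 + H))
X(L(-1, 6), 1/(9 + 9))*14 = (4 - (1/(9 + 9))² - 3/(9 + 9))*14 = (4 - (1/18)² - 3/18)*14 = (4 - (1/18)² - 3*1/18)*14 = (4 - 1*1/324 - ⅙)*14 = (4 - 1/324 - ⅙)*14 = (1241/324)*14 = 8687/162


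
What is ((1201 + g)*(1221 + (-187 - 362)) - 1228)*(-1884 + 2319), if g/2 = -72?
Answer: 308448060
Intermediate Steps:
g = -144 (g = 2*(-72) = -144)
((1201 + g)*(1221 + (-187 - 362)) - 1228)*(-1884 + 2319) = ((1201 - 144)*(1221 + (-187 - 362)) - 1228)*(-1884 + 2319) = (1057*(1221 - 549) - 1228)*435 = (1057*672 - 1228)*435 = (710304 - 1228)*435 = 709076*435 = 308448060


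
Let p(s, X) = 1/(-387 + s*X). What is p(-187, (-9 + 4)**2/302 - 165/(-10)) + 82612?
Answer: 43510501069/526685 ≈ 82612.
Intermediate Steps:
p(s, X) = 1/(-387 + X*s)
p(-187, (-9 + 4)**2/302 - 165/(-10)) + 82612 = 1/(-387 + ((-9 + 4)**2/302 - 165/(-10))*(-187)) + 82612 = 1/(-387 + ((-5)**2*(1/302) - 165*(-1/10))*(-187)) + 82612 = 1/(-387 + (25*(1/302) + 33/2)*(-187)) + 82612 = 1/(-387 + (25/302 + 33/2)*(-187)) + 82612 = 1/(-387 + (2504/151)*(-187)) + 82612 = 1/(-387 - 468248/151) + 82612 = 1/(-526685/151) + 82612 = -151/526685 + 82612 = 43510501069/526685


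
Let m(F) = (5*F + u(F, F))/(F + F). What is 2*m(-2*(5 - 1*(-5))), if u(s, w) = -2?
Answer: 51/10 ≈ 5.1000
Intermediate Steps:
m(F) = (-2 + 5*F)/(2*F) (m(F) = (5*F - 2)/(F + F) = (-2 + 5*F)/((2*F)) = (-2 + 5*F)*(1/(2*F)) = (-2 + 5*F)/(2*F))
2*m(-2*(5 - 1*(-5))) = 2*(5/2 - 1/((-2*(5 - 1*(-5))))) = 2*(5/2 - 1/((-2*(5 + 5)))) = 2*(5/2 - 1/((-2*10))) = 2*(5/2 - 1/(-20)) = 2*(5/2 - 1*(-1/20)) = 2*(5/2 + 1/20) = 2*(51/20) = 51/10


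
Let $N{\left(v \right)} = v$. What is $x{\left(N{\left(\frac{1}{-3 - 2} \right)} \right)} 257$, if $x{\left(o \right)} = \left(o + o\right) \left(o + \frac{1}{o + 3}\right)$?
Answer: $- \frac{2827}{175} \approx -16.154$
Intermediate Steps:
$x{\left(o \right)} = 2 o \left(o + \frac{1}{3 + o}\right)$
$x{\left(N{\left(\frac{1}{-3 - 2} \right)} \right)} 257 = \frac{2 \left(1 + \left(\frac{1}{-3 - 2}\right)^{2} + \frac{3}{-3 - 2}\right)}{\left(-3 - 2\right) \left(3 + \frac{1}{-3 - 2}\right)} 257 = \frac{2 \left(1 + \left(\frac{1}{-5}\right)^{2} + \frac{3}{-5}\right)}{\left(-5\right) \left(3 + \frac{1}{-5}\right)} 257 = 2 \left(- \frac{1}{5}\right) \frac{1}{3 - \frac{1}{5}} \left(1 + \left(- \frac{1}{5}\right)^{2} + 3 \left(- \frac{1}{5}\right)\right) 257 = 2 \left(- \frac{1}{5}\right) \frac{1}{\frac{14}{5}} \left(1 + \frac{1}{25} - \frac{3}{5}\right) 257 = 2 \left(- \frac{1}{5}\right) \frac{5}{14} \cdot \frac{11}{25} \cdot 257 = \left(- \frac{11}{175}\right) 257 = - \frac{2827}{175}$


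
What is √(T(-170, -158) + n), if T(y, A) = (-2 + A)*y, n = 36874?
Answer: √64074 ≈ 253.13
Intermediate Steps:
T(y, A) = y*(-2 + A)
√(T(-170, -158) + n) = √(-170*(-2 - 158) + 36874) = √(-170*(-160) + 36874) = √(27200 + 36874) = √64074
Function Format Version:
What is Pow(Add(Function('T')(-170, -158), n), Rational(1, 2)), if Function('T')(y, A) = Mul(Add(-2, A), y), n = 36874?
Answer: Pow(64074, Rational(1, 2)) ≈ 253.13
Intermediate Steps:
Function('T')(y, A) = Mul(y, Add(-2, A))
Pow(Add(Function('T')(-170, -158), n), Rational(1, 2)) = Pow(Add(Mul(-170, Add(-2, -158)), 36874), Rational(1, 2)) = Pow(Add(Mul(-170, -160), 36874), Rational(1, 2)) = Pow(Add(27200, 36874), Rational(1, 2)) = Pow(64074, Rational(1, 2))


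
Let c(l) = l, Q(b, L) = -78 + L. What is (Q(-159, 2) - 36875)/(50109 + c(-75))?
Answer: -12317/16678 ≈ -0.73852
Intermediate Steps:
(Q(-159, 2) - 36875)/(50109 + c(-75)) = ((-78 + 2) - 36875)/(50109 - 75) = (-76 - 36875)/50034 = -36951*1/50034 = -12317/16678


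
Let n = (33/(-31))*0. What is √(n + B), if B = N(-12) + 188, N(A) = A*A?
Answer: 2*√83 ≈ 18.221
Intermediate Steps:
N(A) = A²
B = 332 (B = (-12)² + 188 = 144 + 188 = 332)
n = 0 (n = (33*(-1/31))*0 = -33/31*0 = 0)
√(n + B) = √(0 + 332) = √332 = 2*√83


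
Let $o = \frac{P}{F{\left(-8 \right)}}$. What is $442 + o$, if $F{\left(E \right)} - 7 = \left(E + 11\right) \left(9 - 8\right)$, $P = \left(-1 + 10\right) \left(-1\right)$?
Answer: $\frac{4411}{10} \approx 441.1$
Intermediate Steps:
$P = -9$ ($P = 9 \left(-1\right) = -9$)
$F{\left(E \right)} = 18 + E$ ($F{\left(E \right)} = 7 + \left(E + 11\right) \left(9 - 8\right) = 7 + \left(11 + E\right) 1 = 7 + \left(11 + E\right) = 18 + E$)
$o = - \frac{9}{10}$ ($o = - \frac{9}{18 - 8} = - \frac{9}{10} \approx -0.9$)
$442 + o = 442 - \frac{9}{10} = \frac{4411}{10}$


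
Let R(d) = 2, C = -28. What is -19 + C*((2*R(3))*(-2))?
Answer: 205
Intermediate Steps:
-19 + C*((2*R(3))*(-2)) = -19 - 28*2*2*(-2) = -19 - 112*(-2) = -19 - 28*(-8) = -19 + 224 = 205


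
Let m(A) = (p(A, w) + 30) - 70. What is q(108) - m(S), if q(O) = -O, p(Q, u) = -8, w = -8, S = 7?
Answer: -60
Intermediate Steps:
m(A) = -48 (m(A) = (-8 + 30) - 70 = 22 - 70 = -48)
q(108) - m(S) = -1*108 - 1*(-48) = -108 + 48 = -60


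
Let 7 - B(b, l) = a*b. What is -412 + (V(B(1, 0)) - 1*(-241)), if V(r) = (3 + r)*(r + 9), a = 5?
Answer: -116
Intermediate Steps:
B(b, l) = 7 - 5*b
V(r) = (3 + r)*(9 + r)
-412 + (V(B(1, 0)) - 1*(-241)) = -412 + ((27 + (7 - 5*1)**2 + 12*(7 - 5*1)) - 1*(-241)) = -412 + ((27 + (7 - 5)**2 + 12*(7 - 5)) + 241) = -412 + ((27 + 2**2 + 12*2) + 241) = -412 + ((27 + 4 + 24) + 241) = -412 + (55 + 241) = -412 + 296 = -116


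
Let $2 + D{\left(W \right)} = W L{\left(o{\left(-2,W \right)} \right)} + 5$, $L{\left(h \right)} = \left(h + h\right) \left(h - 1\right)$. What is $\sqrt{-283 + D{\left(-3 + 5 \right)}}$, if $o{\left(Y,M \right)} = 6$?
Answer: $4 i \sqrt{10} \approx 12.649 i$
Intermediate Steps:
$L{\left(h \right)} = 2 h \left(-1 + h\right)$
$D{\left(W \right)} = 3 + 60 W$ ($D{\left(W \right)} = -2 + \left(W 2 \cdot 6 \left(-1 + 6\right) + 5\right) = -2 + \left(W 2 \cdot 6 \cdot 5 + 5\right) = -2 + \left(W 60 + 5\right) = -2 + \left(60 W + 5\right) = -2 + \left(5 + 60 W\right) = 3 + 60 W$)
$\sqrt{-283 + D{\left(-3 + 5 \right)}} = \sqrt{-283 + \left(3 + 60 \left(-3 + 5\right)\right)} = \sqrt{-283 + \left(3 + 60 \cdot 2\right)} = \sqrt{-283 + \left(3 + 120\right)} = \sqrt{-283 + 123} = \sqrt{-160} = 4 i \sqrt{10}$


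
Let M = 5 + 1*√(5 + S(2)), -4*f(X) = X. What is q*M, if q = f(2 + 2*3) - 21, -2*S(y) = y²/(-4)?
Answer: -115 - 23*√22/2 ≈ -168.94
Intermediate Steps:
S(y) = y²/8 (S(y) = -y²/(2*(-4)) = -y²*(-1)/(2*4) = -(-1)*y²/8 = y²/8)
f(X) = -X/4
M = 5 + √22/2 (M = 5 + 1*√(5 + (⅛)*2²) = 5 + 1*√(5 + (⅛)*4) = 5 + 1*√(5 + ½) = 5 + 1*√(11/2) = 5 + 1*(√22/2) = 5 + √22/2 ≈ 7.3452)
q = -23 (q = -(2 + 2*3)/4 - 21 = -(2 + 6)/4 - 21 = -¼*8 - 21 = -2 - 21 = -23)
q*M = -23*(5 + √22/2) = -115 - 23*√22/2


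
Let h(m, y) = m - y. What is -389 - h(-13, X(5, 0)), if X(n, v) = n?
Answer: -371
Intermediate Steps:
-389 - h(-13, X(5, 0)) = -389 - (-13 - 1*5) = -389 - (-13 - 5) = -389 - 1*(-18) = -389 + 18 = -371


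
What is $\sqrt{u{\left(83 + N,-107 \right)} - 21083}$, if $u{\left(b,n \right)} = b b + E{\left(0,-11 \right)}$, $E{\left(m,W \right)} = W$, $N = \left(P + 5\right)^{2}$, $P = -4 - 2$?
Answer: $i \sqrt{14038} \approx 118.48 i$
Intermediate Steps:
$P = -6$ ($P = -4 - 2 = -6$)
$N = 1$ ($N = \left(-6 + 5\right)^{2} = \left(-1\right)^{2} = 1$)
$u{\left(b,n \right)} = -11 + b^{2}$ ($u{\left(b,n \right)} = b b - 11 = b^{2} - 11 = -11 + b^{2}$)
$\sqrt{u{\left(83 + N,-107 \right)} - 21083} = \sqrt{\left(-11 + \left(83 + 1\right)^{2}\right) - 21083} = \sqrt{\left(-11 + 84^{2}\right) - 21083} = \sqrt{\left(-11 + 7056\right) - 21083} = \sqrt{7045 - 21083} = \sqrt{-14038} = i \sqrt{14038}$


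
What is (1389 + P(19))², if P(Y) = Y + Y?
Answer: 2036329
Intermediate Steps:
P(Y) = 2*Y
(1389 + P(19))² = (1389 + 2*19)² = (1389 + 38)² = 1427² = 2036329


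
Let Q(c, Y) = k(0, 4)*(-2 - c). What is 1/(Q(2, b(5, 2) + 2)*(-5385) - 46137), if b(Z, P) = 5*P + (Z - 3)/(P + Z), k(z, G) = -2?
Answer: -1/89217 ≈ -1.1209e-5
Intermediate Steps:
b(Z, P) = 5*P + (-3 + Z)/(P + Z)
Q(c, Y) = 4 + 2*c (Q(c, Y) = -2*(-2 - c) = 4 + 2*c)
1/(Q(2, b(5, 2) + 2)*(-5385) - 46137) = 1/((4 + 2*2)*(-5385) - 46137) = 1/((4 + 4)*(-5385) - 46137) = 1/(8*(-5385) - 46137) = 1/(-43080 - 46137) = 1/(-89217) = -1/89217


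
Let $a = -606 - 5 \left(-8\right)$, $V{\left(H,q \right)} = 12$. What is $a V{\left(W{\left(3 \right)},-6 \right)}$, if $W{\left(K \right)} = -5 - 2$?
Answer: $-6792$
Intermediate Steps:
$W{\left(K \right)} = -7$ ($W{\left(K \right)} = -5 - 2 = -7$)
$a = -566$ ($a = -606 - -40 = -606 + 40 = -566$)
$a V{\left(W{\left(3 \right)},-6 \right)} = \left(-566\right) 12 = -6792$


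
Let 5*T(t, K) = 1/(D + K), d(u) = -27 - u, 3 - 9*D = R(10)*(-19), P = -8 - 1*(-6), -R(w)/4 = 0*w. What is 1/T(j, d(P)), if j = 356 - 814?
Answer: -370/3 ≈ -123.33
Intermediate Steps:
j = -458
R(w) = 0 (R(w) = -0*w = -4*0 = 0)
P = -2 (P = -8 + 6 = -2)
D = ⅓ (D = ⅓ - 0*(-19) = ⅓ - ⅑*0 = ⅓ + 0 = ⅓ ≈ 0.33333)
T(t, K) = 1/(5*(⅓ + K))
1/T(j, d(P)) = 1/(3/(5*(1 + 3*(-27 - 1*(-2))))) = 1/(3/(5*(1 + 3*(-27 + 2)))) = 1/(3/(5*(1 + 3*(-25)))) = 1/(3/(5*(1 - 75))) = 1/((⅗)/(-74)) = 1/((⅗)*(-1/74)) = 1/(-3/370) = -370/3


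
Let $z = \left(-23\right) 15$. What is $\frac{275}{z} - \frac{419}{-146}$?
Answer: $\frac{20881}{10074} \approx 2.0728$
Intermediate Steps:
$z = -345$
$\frac{275}{z} - \frac{419}{-146} = \frac{275}{-345} - \frac{419}{-146} = 275 \left(- \frac{1}{345}\right) - - \frac{419}{146} = - \frac{55}{69} + \frac{419}{146} = \frac{20881}{10074}$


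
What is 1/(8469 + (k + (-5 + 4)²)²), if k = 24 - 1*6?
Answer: 1/8830 ≈ 0.00011325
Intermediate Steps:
k = 18 (k = 24 - 6 = 18)
1/(8469 + (k + (-5 + 4)²)²) = 1/(8469 + (18 + (-5 + 4)²)²) = 1/(8469 + (18 + (-1)²)²) = 1/(8469 + (18 + 1)²) = 1/(8469 + 19²) = 1/(8469 + 361) = 1/8830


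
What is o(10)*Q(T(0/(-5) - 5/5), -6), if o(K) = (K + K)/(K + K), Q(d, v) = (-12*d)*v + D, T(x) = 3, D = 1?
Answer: 217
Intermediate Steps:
Q(d, v) = 1 - 12*d*v (Q(d, v) = (-12*d)*v + 1 = -12*d*v + 1 = 1 - 12*d*v)
o(K) = 1 (o(K) = (2*K)/((2*K)) = (2*K)*(1/(2*K)) = 1)
o(10)*Q(T(0/(-5) - 5/5), -6) = 1*(1 - 12*3*(-6)) = 1*(1 + 216) = 1*217 = 217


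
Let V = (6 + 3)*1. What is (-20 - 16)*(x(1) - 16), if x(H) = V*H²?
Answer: 252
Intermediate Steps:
V = 9 (V = 9*1 = 9)
x(H) = 9*H²
(-20 - 16)*(x(1) - 16) = (-20 - 16)*(9*1² - 16) = -36*(9*1 - 16) = -36*(9 - 16) = -36*(-7) = 252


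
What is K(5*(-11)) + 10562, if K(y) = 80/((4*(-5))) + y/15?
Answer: 31663/3 ≈ 10554.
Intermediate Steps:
K(y) = -4 + y/15 (K(y) = 80/(-20) + y*(1/15) = 80*(-1/20) + y/15 = -4 + y/15)
K(5*(-11)) + 10562 = (-4 + (5*(-11))/15) + 10562 = (-4 + (1/15)*(-55)) + 10562 = (-4 - 11/3) + 10562 = -23/3 + 10562 = 31663/3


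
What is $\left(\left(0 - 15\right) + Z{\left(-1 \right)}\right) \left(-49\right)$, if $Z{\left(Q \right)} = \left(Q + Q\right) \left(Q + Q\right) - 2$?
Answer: $637$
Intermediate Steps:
$Z{\left(Q \right)} = -2 + 4 Q^{2}$ ($Z{\left(Q \right)} = 2 Q 2 Q - 2 = 4 Q^{2} - 2 = -2 + 4 Q^{2}$)
$\left(\left(0 - 15\right) + Z{\left(-1 \right)}\right) \left(-49\right) = \left(\left(0 - 15\right) - \left(2 - 4 \left(-1\right)^{2}\right)\right) \left(-49\right) = \left(-15 + \left(-2 + 4 \cdot 1\right)\right) \left(-49\right) = \left(-15 + \left(-2 + 4\right)\right) \left(-49\right) = \left(-15 + 2\right) \left(-49\right) = \left(-13\right) \left(-49\right) = 637$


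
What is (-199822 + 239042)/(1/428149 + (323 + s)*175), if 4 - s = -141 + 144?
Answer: 16792003780/24276048301 ≈ 0.69171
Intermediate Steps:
s = 1 (s = 4 - (-141 + 144) = 4 - 1*3 = 4 - 3 = 1)
(-199822 + 239042)/(1/428149 + (323 + s)*175) = (-199822 + 239042)/(1/428149 + (323 + 1)*175) = 39220/(1/428149 + 324*175) = 39220/(1/428149 + 56700) = 39220/(24276048301/428149) = 39220*(428149/24276048301) = 16792003780/24276048301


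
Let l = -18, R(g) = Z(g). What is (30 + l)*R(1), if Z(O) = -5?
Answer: -60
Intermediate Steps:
R(g) = -5
(30 + l)*R(1) = (30 - 18)*(-5) = 12*(-5) = -60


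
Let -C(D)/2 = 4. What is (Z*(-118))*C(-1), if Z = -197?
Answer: -185968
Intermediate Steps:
C(D) = -8 (C(D) = -2*4 = -8)
(Z*(-118))*C(-1) = -197*(-118)*(-8) = 23246*(-8) = -185968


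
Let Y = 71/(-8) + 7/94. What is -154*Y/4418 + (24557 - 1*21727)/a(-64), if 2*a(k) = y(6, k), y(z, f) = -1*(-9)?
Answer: 4703398577/7475256 ≈ 629.20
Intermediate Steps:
Y = -3309/376 (Y = 71*(-⅛) + 7*(1/94) = -71/8 + 7/94 = -3309/376 ≈ -8.8005)
y(z, f) = 9
a(k) = 9/2 (a(k) = (½)*9 = 9/2)
-154*Y/4418 + (24557 - 1*21727)/a(-64) = -154*(-3309/376)/4418 + (24557 - 1*21727)/(9/2) = (254793/188)*(1/4418) + (24557 - 21727)*(2/9) = 254793/830584 + 2830*(2/9) = 254793/830584 + 5660/9 = 4703398577/7475256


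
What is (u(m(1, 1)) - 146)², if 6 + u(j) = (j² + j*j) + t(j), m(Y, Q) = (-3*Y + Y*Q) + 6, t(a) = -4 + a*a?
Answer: 11664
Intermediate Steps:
t(a) = -4 + a²
m(Y, Q) = 6 - 3*Y + Q*Y (m(Y, Q) = (-3*Y + Q*Y) + 6 = 6 - 3*Y + Q*Y)
u(j) = -10 + 3*j² (u(j) = -6 + ((j² + j*j) + (-4 + j²)) = -6 + ((j² + j²) + (-4 + j²)) = -6 + (2*j² + (-4 + j²)) = -6 + (-4 + 3*j²) = -10 + 3*j²)
(u(m(1, 1)) - 146)² = ((-10 + 3*(6 - 3*1 + 1*1)²) - 146)² = ((-10 + 3*(6 - 3 + 1)²) - 146)² = ((-10 + 3*4²) - 146)² = ((-10 + 3*16) - 146)² = ((-10 + 48) - 146)² = (38 - 146)² = (-108)² = 11664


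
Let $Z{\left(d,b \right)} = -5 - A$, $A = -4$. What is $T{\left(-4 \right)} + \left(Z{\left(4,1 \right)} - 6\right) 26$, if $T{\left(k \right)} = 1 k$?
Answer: $-186$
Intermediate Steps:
$T{\left(k \right)} = k$
$Z{\left(d,b \right)} = -1$ ($Z{\left(d,b \right)} = -5 - -4 = -5 + 4 = -1$)
$T{\left(-4 \right)} + \left(Z{\left(4,1 \right)} - 6\right) 26 = -4 + \left(-1 - 6\right) 26 = -4 - 182 = -186$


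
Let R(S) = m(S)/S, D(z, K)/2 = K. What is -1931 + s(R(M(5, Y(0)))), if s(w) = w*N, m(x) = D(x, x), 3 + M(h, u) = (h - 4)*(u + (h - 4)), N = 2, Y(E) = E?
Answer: -1927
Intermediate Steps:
D(z, K) = 2*K
M(h, u) = -3 + (-4 + h)*(-4 + h + u) (M(h, u) = -3 + (h - 4)*(u + (h - 4)) = -3 + (-4 + h)*(u + (-4 + h)) = -3 + (-4 + h)*(-4 + h + u))
m(x) = 2*x
R(S) = 2 (R(S) = (2*S)/S = 2)
s(w) = 2*w (s(w) = w*2 = 2*w)
-1931 + s(R(M(5, Y(0)))) = -1931 + 2*2 = -1931 + 4 = -1927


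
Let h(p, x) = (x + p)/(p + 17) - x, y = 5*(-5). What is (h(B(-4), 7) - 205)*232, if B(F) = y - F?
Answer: -48372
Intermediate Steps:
y = -25
B(F) = -25 - F
h(p, x) = -x + (p + x)/(17 + p) (h(p, x) = (p + x)/(17 + p) - x = -x + (p + x)/(17 + p))
(h(B(-4), 7) - 205)*232 = (((-25 - 1*(-4)) - 16*7 - 1*(-25 - 1*(-4))*7)/(17 + (-25 - 1*(-4))) - 205)*232 = (((-25 + 4) - 112 - 1*(-25 + 4)*7)/(17 + (-25 + 4)) - 205)*232 = ((-21 - 112 - 1*(-21)*7)/(17 - 21) - 205)*232 = ((-21 - 112 + 147)/(-4) - 205)*232 = (-1/4*14 - 205)*232 = (-7/2 - 205)*232 = -417/2*232 = -48372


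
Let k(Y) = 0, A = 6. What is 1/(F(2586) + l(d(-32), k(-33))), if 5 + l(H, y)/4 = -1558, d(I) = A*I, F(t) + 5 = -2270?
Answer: -1/8527 ≈ -0.00011727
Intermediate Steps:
F(t) = -2275 (F(t) = -5 - 2270 = -2275)
d(I) = 6*I
l(H, y) = -6252 (l(H, y) = -20 + 4*(-1558) = -20 - 6232 = -6252)
1/(F(2586) + l(d(-32), k(-33))) = 1/(-2275 - 6252) = 1/(-8527) = -1/8527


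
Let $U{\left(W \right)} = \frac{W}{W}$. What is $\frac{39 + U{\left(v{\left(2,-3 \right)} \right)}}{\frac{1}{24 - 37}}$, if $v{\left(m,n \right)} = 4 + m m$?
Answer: $-520$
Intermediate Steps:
$v{\left(m,n \right)} = 4 + m^{2}$
$U{\left(W \right)} = 1$
$\frac{39 + U{\left(v{\left(2,-3 \right)} \right)}}{\frac{1}{24 - 37}} = \frac{39 + 1}{\frac{1}{24 - 37}} = \frac{1}{\frac{1}{-13}} \cdot 40 = \frac{1}{- \frac{1}{13}} \cdot 40 = \left(-13\right) 40 = -520$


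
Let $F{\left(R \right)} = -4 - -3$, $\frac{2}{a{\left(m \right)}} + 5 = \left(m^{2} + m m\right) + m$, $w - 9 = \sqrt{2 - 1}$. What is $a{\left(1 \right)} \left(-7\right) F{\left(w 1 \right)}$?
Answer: $-7$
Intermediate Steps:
$w = 10$ ($w = 9 + \sqrt{2 - 1} = 9 + \sqrt{1} = 9 + 1 = 10$)
$a{\left(m \right)} = \frac{2}{-5 + m + 2 m^{2}}$ ($a{\left(m \right)} = \frac{2}{-5 + \left(\left(m^{2} + m m\right) + m\right)} = \frac{2}{-5 + \left(\left(m^{2} + m^{2}\right) + m\right)} = \frac{2}{-5 + \left(2 m^{2} + m\right)} = \frac{2}{-5 + \left(m + 2 m^{2}\right)} = \frac{2}{-5 + m + 2 m^{2}}$)
$F{\left(R \right)} = -1$ ($F{\left(R \right)} = -4 + 3 = -1$)
$a{\left(1 \right)} \left(-7\right) F{\left(w 1 \right)} = \frac{2}{-5 + 1 + 2 \cdot 1^{2}} \left(-7\right) \left(-1\right) = \frac{2}{-5 + 1 + 2 \cdot 1} \left(-7\right) \left(-1\right) = \frac{2}{-5 + 1 + 2} \left(-7\right) \left(-1\right) = \frac{2}{-2} \left(-7\right) \left(-1\right) = 2 \left(- \frac{1}{2}\right) \left(-7\right) \left(-1\right) = \left(-1\right) \left(-7\right) \left(-1\right) = 7 \left(-1\right) = -7$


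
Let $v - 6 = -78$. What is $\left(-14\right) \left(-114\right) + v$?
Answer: $1524$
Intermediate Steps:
$v = -72$ ($v = 6 - 78 = -72$)
$\left(-14\right) \left(-114\right) + v = \left(-14\right) \left(-114\right) - 72 = 1596 - 72 = 1524$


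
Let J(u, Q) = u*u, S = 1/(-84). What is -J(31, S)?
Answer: -961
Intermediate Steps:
S = -1/84 ≈ -0.011905
J(u, Q) = u**2
-J(31, S) = -1*31**2 = -1*961 = -961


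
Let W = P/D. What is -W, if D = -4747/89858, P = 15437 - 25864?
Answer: -936949366/4747 ≈ -1.9738e+5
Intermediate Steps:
P = -10427
D = -4747/89858 (D = -4747*1/89858 = -4747/89858 ≈ -0.052828)
W = 936949366/4747 (W = -10427/(-4747/89858) = -10427*(-89858/4747) = 936949366/4747 ≈ 1.9738e+5)
-W = -1*936949366/4747 = -936949366/4747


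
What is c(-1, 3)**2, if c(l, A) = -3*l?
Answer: 9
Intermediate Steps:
c(-1, 3)**2 = (-3*(-1))**2 = 3**2 = 9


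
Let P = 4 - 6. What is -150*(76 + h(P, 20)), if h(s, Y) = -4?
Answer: -10800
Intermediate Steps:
P = -2
-150*(76 + h(P, 20)) = -150*(76 - 4) = -150*72 = -10800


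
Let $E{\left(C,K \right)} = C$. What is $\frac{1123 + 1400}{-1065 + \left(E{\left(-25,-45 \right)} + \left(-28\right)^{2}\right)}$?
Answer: $- \frac{841}{102} \approx -8.2451$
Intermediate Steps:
$\frac{1123 + 1400}{-1065 + \left(E{\left(-25,-45 \right)} + \left(-28\right)^{2}\right)} = \frac{1123 + 1400}{-1065 - \left(25 - \left(-28\right)^{2}\right)} = \frac{2523}{-1065 + \left(-25 + 784\right)} = \frac{2523}{-1065 + 759} = \frac{2523}{-306} = 2523 \left(- \frac{1}{306}\right) = - \frac{841}{102}$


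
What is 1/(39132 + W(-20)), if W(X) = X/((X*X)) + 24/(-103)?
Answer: 2060/80611337 ≈ 2.5555e-5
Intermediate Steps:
W(X) = -24/103 + 1/X (W(X) = X/(X²) + 24*(-1/103) = X/X² - 24/103 = 1/X - 24/103 = -24/103 + 1/X)
1/(39132 + W(-20)) = 1/(39132 + (-24/103 + 1/(-20))) = 1/(39132 + (-24/103 - 1/20)) = 1/(39132 - 583/2060) = 1/(80611337/2060) = 2060/80611337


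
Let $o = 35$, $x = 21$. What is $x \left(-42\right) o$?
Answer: $-30870$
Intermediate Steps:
$x \left(-42\right) o = 21 \left(-42\right) 35 = \left(-882\right) 35 = -30870$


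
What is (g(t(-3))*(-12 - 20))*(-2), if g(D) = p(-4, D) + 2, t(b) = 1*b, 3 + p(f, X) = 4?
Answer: 192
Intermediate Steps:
p(f, X) = 1 (p(f, X) = -3 + 4 = 1)
t(b) = b
g(D) = 3 (g(D) = 1 + 2 = 3)
(g(t(-3))*(-12 - 20))*(-2) = (3*(-12 - 20))*(-2) = (3*(-32))*(-2) = -96*(-2) = 192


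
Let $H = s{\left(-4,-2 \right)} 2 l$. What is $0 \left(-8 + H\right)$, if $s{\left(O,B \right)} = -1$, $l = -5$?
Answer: $0$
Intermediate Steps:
$H = 10$ ($H = \left(-1\right) 2 \left(-5\right) = \left(-2\right) \left(-5\right) = 10$)
$0 \left(-8 + H\right) = 0 \left(-8 + 10\right) = 0 \cdot 2 = 0$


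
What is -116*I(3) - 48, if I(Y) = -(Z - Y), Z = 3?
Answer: -48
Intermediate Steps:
I(Y) = -3 + Y (I(Y) = -(3 - Y) = -3 + Y)
-116*I(3) - 48 = -116*(-3 + 3) - 48 = -116*0 - 48 = 0 - 48 = -48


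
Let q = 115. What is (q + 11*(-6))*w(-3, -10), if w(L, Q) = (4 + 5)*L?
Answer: -1323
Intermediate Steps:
w(L, Q) = 9*L
(q + 11*(-6))*w(-3, -10) = (115 + 11*(-6))*(9*(-3)) = (115 - 66)*(-27) = 49*(-27) = -1323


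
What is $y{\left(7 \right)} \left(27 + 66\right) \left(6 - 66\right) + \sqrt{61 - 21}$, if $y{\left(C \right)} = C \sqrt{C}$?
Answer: $- 39060 \sqrt{7} + 2 \sqrt{10} \approx -1.0334 \cdot 10^{5}$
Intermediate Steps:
$y{\left(C \right)} = C^{\frac{3}{2}}$
$y{\left(7 \right)} \left(27 + 66\right) \left(6 - 66\right) + \sqrt{61 - 21} = 7^{\frac{3}{2}} \left(27 + 66\right) \left(6 - 66\right) + \sqrt{61 - 21} = 7 \sqrt{7} \cdot 93 \left(-60\right) + \sqrt{40} = 7 \sqrt{7} \left(-5580\right) + 2 \sqrt{10} = - 39060 \sqrt{7} + 2 \sqrt{10}$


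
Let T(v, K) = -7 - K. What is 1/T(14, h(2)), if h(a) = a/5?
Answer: -5/37 ≈ -0.13514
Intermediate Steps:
h(a) = a/5 (h(a) = a*(⅕) = a/5)
1/T(14, h(2)) = 1/(-7 - 2/5) = 1/(-7 - 1*⅖) = 1/(-7 - ⅖) = 1/(-37/5) = -5/37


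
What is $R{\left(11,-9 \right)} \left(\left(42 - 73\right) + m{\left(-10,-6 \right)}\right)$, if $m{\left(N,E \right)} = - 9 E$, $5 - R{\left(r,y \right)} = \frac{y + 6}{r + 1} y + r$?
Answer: $- \frac{759}{4} \approx -189.75$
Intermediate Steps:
$R{\left(r,y \right)} = 5 - r - \frac{y \left(6 + y\right)}{1 + r}$ ($R{\left(r,y \right)} = 5 - \left(\frac{y + 6}{r + 1} y + r\right) = 5 - \left(\frac{6 + y}{1 + r} y + r\right) = 5 - \left(\frac{y \left(6 + y\right)}{1 + r} + r\right) = 5 - \left(r + \frac{y \left(6 + y\right)}{1 + r}\right) = 5 - r - \frac{y \left(6 + y\right)}{1 + r}$)
$R{\left(11,-9 \right)} \left(\left(42 - 73\right) + m{\left(-10,-6 \right)}\right) = \frac{5 - 11^{2} - \left(-9\right)^{2} - -54 + 4 \cdot 11}{1 + 11} \left(\left(42 - 73\right) - -54\right) = \frac{5 - 121 - 81 + 54 + 44}{12} \left(-31 + 54\right) = \frac{5 - 121 - 81 + 54 + 44}{12} \cdot 23 = \frac{1}{12} \left(-99\right) 23 = \left(- \frac{33}{4}\right) 23 = - \frac{759}{4}$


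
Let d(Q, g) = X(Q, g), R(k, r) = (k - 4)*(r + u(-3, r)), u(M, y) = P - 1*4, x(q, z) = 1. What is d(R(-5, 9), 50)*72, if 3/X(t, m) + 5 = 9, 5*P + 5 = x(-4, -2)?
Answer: 54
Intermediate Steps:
P = -⅘ (P = -1 + (⅕)*1 = -1 + ⅕ = -⅘ ≈ -0.80000)
X(t, m) = ¾ (X(t, m) = 3/(-5 + 9) = 3/4 = 3*(¼) = ¾)
u(M, y) = -24/5 (u(M, y) = -⅘ - 1*4 = -⅘ - 4 = -24/5)
R(k, r) = (-4 + k)*(-24/5 + r) (R(k, r) = (k - 4)*(r - 24/5) = (-4 + k)*(-24/5 + r))
d(Q, g) = ¾
d(R(-5, 9), 50)*72 = (¾)*72 = 54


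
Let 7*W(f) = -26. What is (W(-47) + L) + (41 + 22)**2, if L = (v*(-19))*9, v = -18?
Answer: 49303/7 ≈ 7043.3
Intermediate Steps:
W(f) = -26/7 (W(f) = (1/7)*(-26) = -26/7)
L = 3078 (L = -18*(-19)*9 = 342*9 = 3078)
(W(-47) + L) + (41 + 22)**2 = (-26/7 + 3078) + (41 + 22)**2 = 21520/7 + 63**2 = 21520/7 + 3969 = 49303/7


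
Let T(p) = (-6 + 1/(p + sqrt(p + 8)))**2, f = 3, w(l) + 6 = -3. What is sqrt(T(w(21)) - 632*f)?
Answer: sqrt(-12497704 + 1002*I)/82 ≈ 0.0017283 + 43.112*I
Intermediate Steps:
w(l) = -9 (w(l) = -6 - 3 = -9)
T(p) = (-6 + 1/(p + sqrt(8 + p)))**2
sqrt(T(w(21)) - 632*f) = sqrt((-1 + 6*(-9) + 6*sqrt(8 - 9))**2/(-9 + sqrt(8 - 9))**2 - 632*3) = sqrt((-1 - 54 + 6*sqrt(-1))**2/(-9 + sqrt(-1))**2 - 1896) = sqrt((-1 - 54 + 6*I)**2/(-9 + I)**2 - 1896) = sqrt((-55 + 6*I)**2/(-9 + I)**2 - 1896) = sqrt(-1896 + (-55 + 6*I)**2/(-9 + I)**2)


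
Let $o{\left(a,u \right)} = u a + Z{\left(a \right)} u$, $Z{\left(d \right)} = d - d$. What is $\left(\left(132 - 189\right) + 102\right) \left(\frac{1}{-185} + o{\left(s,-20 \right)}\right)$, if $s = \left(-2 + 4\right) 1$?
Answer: $- \frac{66609}{37} \approx -1800.2$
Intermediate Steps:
$s = 2$ ($s = 2 \cdot 1 = 2$)
$Z{\left(d \right)} = 0$
$o{\left(a,u \right)} = a u$ ($o{\left(a,u \right)} = u a + 0 u = a u + 0 = a u$)
$\left(\left(132 - 189\right) + 102\right) \left(\frac{1}{-185} + o{\left(s,-20 \right)}\right) = \left(\left(132 - 189\right) + 102\right) \left(\frac{1}{-185} + 2 \left(-20\right)\right) = \left(-57 + 102\right) \left(- \frac{1}{185} - 40\right) = 45 \left(- \frac{7401}{185}\right) = - \frac{66609}{37}$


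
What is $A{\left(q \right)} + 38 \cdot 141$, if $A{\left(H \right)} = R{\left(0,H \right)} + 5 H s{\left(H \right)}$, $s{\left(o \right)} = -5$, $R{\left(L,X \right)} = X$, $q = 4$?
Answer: $5262$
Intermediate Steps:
$A{\left(H \right)} = - 24 H$ ($A{\left(H \right)} = H + 5 H \left(-5\right) = H - 25 H = - 24 H$)
$A{\left(q \right)} + 38 \cdot 141 = \left(-24\right) 4 + 38 \cdot 141 = -96 + 5358 = 5262$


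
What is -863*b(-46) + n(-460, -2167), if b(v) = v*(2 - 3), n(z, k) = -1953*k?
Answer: 4192453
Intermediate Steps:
b(v) = -v (b(v) = v*(-1) = -v)
-863*b(-46) + n(-460, -2167) = -(-863)*(-46) - 1953*(-2167) = -863*46 + 4232151 = -39698 + 4232151 = 4192453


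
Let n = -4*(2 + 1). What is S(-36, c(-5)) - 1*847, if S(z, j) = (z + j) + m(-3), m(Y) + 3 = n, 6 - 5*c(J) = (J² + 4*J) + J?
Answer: -4484/5 ≈ -896.80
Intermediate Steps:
c(J) = 6/5 - J - J²/5 (c(J) = 6/5 - ((J² + 4*J) + J)/5 = 6/5 - (J² + 5*J)/5 = 6/5 + (-J - J²/5) = 6/5 - J - J²/5)
n = -12 (n = -4*3 = -12)
m(Y) = -15 (m(Y) = -3 - 12 = -15)
S(z, j) = -15 + j + z (S(z, j) = (z + j) - 15 = (j + z) - 15 = -15 + j + z)
S(-36, c(-5)) - 1*847 = (-15 + (6/5 - 1*(-5) - ⅕*(-5)²) - 36) - 1*847 = (-15 + (6/5 + 5 - ⅕*25) - 36) - 847 = (-15 + (6/5 + 5 - 5) - 36) - 847 = (-15 + 6/5 - 36) - 847 = -249/5 - 847 = -4484/5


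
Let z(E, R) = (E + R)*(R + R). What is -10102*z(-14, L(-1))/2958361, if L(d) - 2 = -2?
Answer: 0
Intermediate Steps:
L(d) = 0 (L(d) = 2 - 2 = 0)
z(E, R) = 2*R*(E + R) (z(E, R) = (E + R)*(2*R) = 2*R*(E + R))
-10102*z(-14, L(-1))/2958361 = -20204*0*(-14 + 0)/2958361 = -20204*0*(-14)*(1/2958361) = -10102*0*(1/2958361) = 0*(1/2958361) = 0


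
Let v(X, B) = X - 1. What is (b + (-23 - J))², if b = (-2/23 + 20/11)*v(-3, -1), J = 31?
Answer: 237591396/64009 ≈ 3711.8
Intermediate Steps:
v(X, B) = -1 + X
b = -1752/253 (b = (-2/23 + 20/11)*(-1 - 3) = (-2*1/23 + 20*(1/11))*(-4) = (-2/23 + 20/11)*(-4) = (438/253)*(-4) = -1752/253 ≈ -6.9249)
(b + (-23 - J))² = (-1752/253 + (-23 - 1*31))² = (-1752/253 + (-23 - 31))² = (-1752/253 - 54)² = (-15414/253)² = 237591396/64009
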